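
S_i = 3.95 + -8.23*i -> [3.95, -4.28, -12.51, -20.74, -28.97]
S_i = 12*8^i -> [12, 96, 768, 6144, 49152]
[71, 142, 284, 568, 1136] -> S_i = 71*2^i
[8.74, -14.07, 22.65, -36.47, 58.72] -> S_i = 8.74*(-1.61)^i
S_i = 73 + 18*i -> [73, 91, 109, 127, 145]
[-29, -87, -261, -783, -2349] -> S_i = -29*3^i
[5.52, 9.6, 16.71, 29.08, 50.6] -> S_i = 5.52*1.74^i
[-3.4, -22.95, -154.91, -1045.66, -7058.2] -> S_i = -3.40*6.75^i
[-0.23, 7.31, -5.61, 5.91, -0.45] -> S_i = Random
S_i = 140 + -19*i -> [140, 121, 102, 83, 64]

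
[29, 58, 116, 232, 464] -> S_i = 29*2^i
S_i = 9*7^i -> [9, 63, 441, 3087, 21609]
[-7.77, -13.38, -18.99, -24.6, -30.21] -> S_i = -7.77 + -5.61*i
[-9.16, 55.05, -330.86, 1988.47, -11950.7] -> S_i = -9.16*(-6.01)^i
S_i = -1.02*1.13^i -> [-1.02, -1.15, -1.3, -1.47, -1.66]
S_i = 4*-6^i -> [4, -24, 144, -864, 5184]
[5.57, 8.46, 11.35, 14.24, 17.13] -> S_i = 5.57 + 2.89*i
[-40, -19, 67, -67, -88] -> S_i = Random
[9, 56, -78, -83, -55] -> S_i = Random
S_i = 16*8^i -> [16, 128, 1024, 8192, 65536]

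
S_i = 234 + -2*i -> [234, 232, 230, 228, 226]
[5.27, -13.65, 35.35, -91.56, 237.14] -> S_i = 5.27*(-2.59)^i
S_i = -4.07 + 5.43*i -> [-4.07, 1.36, 6.79, 12.22, 17.65]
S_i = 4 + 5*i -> [4, 9, 14, 19, 24]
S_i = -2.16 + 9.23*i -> [-2.16, 7.07, 16.3, 25.53, 34.76]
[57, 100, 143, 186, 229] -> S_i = 57 + 43*i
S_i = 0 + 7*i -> [0, 7, 14, 21, 28]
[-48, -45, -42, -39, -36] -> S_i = -48 + 3*i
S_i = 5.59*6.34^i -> [5.59, 35.44, 224.69, 1424.56, 9031.69]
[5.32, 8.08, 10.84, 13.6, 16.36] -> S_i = 5.32 + 2.76*i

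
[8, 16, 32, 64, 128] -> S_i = 8*2^i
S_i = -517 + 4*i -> [-517, -513, -509, -505, -501]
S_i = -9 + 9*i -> [-9, 0, 9, 18, 27]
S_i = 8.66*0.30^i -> [8.66, 2.6, 0.78, 0.23, 0.07]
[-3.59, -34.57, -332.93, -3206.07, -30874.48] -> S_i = -3.59*9.63^i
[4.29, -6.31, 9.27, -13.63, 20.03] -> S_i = 4.29*(-1.47)^i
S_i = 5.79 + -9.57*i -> [5.79, -3.78, -13.35, -22.92, -32.49]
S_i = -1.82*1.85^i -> [-1.82, -3.37, -6.23, -11.52, -21.32]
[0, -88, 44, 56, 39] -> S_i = Random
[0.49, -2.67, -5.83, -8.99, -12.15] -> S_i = 0.49 + -3.16*i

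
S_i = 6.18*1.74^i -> [6.18, 10.75, 18.71, 32.56, 56.65]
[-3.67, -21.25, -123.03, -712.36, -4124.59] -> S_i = -3.67*5.79^i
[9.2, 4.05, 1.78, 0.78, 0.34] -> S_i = 9.20*0.44^i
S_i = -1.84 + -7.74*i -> [-1.84, -9.58, -17.32, -25.06, -32.8]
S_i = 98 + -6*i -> [98, 92, 86, 80, 74]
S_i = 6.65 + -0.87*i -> [6.65, 5.78, 4.91, 4.04, 3.17]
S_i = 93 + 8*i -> [93, 101, 109, 117, 125]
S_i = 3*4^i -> [3, 12, 48, 192, 768]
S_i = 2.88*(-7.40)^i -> [2.88, -21.31, 157.71, -1167.05, 8636.13]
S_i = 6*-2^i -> [6, -12, 24, -48, 96]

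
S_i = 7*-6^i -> [7, -42, 252, -1512, 9072]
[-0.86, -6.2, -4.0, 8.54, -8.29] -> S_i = Random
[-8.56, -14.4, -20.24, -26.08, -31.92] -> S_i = -8.56 + -5.84*i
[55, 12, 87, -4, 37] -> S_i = Random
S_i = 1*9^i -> [1, 9, 81, 729, 6561]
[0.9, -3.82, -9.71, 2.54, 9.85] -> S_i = Random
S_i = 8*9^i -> [8, 72, 648, 5832, 52488]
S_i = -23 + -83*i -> [-23, -106, -189, -272, -355]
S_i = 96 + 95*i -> [96, 191, 286, 381, 476]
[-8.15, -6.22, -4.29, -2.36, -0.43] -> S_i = -8.15 + 1.93*i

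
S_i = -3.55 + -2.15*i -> [-3.55, -5.7, -7.85, -10.0, -12.15]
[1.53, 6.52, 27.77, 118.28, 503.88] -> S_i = 1.53*4.26^i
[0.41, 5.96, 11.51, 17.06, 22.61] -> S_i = 0.41 + 5.55*i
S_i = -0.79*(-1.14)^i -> [-0.79, 0.9, -1.03, 1.17, -1.33]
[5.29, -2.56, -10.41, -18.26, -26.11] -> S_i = 5.29 + -7.85*i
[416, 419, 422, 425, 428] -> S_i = 416 + 3*i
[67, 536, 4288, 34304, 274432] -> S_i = 67*8^i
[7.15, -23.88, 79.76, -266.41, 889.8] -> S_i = 7.15*(-3.34)^i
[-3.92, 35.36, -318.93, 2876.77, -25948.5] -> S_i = -3.92*(-9.02)^i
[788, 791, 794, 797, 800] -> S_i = 788 + 3*i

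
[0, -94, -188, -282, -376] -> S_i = 0 + -94*i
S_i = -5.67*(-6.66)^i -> [-5.67, 37.76, -251.5, 1674.97, -11155.27]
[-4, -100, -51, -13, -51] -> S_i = Random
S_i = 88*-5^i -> [88, -440, 2200, -11000, 55000]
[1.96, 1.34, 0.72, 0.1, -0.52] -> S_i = 1.96 + -0.62*i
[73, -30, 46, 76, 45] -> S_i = Random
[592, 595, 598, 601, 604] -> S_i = 592 + 3*i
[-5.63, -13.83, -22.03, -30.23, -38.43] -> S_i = -5.63 + -8.20*i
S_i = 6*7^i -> [6, 42, 294, 2058, 14406]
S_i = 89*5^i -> [89, 445, 2225, 11125, 55625]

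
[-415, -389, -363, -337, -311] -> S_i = -415 + 26*i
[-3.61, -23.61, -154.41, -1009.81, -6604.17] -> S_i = -3.61*6.54^i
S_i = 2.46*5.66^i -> [2.46, 13.92, 78.81, 446.05, 2524.65]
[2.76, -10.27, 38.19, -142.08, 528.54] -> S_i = 2.76*(-3.72)^i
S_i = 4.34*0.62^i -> [4.34, 2.69, 1.67, 1.03, 0.64]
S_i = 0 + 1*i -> [0, 1, 2, 3, 4]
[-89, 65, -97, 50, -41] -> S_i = Random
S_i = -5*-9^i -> [-5, 45, -405, 3645, -32805]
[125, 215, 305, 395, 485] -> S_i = 125 + 90*i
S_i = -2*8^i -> [-2, -16, -128, -1024, -8192]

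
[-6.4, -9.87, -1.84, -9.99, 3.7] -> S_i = Random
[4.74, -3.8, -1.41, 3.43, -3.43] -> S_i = Random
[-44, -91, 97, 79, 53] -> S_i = Random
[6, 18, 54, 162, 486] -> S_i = 6*3^i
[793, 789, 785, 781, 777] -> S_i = 793 + -4*i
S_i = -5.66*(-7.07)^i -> [-5.66, 40.02, -282.91, 2000.21, -14141.45]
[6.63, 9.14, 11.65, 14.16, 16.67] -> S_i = 6.63 + 2.51*i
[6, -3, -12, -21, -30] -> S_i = 6 + -9*i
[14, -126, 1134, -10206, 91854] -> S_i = 14*-9^i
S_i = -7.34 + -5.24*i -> [-7.34, -12.58, -17.82, -23.06, -28.3]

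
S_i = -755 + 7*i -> [-755, -748, -741, -734, -727]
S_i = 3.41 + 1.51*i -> [3.41, 4.92, 6.43, 7.94, 9.45]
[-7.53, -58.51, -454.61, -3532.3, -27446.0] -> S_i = -7.53*7.77^i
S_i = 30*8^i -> [30, 240, 1920, 15360, 122880]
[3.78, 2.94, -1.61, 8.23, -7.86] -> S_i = Random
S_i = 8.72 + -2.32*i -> [8.72, 6.4, 4.08, 1.76, -0.56]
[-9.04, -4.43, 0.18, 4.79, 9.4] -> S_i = -9.04 + 4.61*i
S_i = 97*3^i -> [97, 291, 873, 2619, 7857]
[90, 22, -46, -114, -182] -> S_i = 90 + -68*i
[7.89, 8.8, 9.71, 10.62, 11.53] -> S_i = 7.89 + 0.91*i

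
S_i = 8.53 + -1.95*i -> [8.53, 6.58, 4.63, 2.68, 0.73]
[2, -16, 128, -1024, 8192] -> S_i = 2*-8^i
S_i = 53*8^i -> [53, 424, 3392, 27136, 217088]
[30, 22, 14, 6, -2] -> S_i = 30 + -8*i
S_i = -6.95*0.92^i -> [-6.95, -6.39, -5.88, -5.41, -4.98]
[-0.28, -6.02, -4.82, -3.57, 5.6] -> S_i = Random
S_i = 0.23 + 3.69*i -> [0.23, 3.92, 7.61, 11.3, 14.99]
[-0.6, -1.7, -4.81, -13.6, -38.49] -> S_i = -0.60*2.83^i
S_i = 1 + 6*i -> [1, 7, 13, 19, 25]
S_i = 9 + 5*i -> [9, 14, 19, 24, 29]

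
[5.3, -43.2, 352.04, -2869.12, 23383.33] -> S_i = 5.30*(-8.15)^i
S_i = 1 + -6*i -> [1, -5, -11, -17, -23]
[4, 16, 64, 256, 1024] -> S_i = 4*4^i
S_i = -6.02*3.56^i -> [-6.02, -21.43, -76.3, -271.61, -966.93]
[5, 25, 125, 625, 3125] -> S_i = 5*5^i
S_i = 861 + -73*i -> [861, 788, 715, 642, 569]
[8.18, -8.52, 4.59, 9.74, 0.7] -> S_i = Random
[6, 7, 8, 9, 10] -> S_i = 6 + 1*i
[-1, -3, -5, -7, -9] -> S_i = -1 + -2*i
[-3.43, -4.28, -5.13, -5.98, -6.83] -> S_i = -3.43 + -0.85*i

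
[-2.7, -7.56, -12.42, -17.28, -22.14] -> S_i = -2.70 + -4.86*i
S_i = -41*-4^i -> [-41, 164, -656, 2624, -10496]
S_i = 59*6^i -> [59, 354, 2124, 12744, 76464]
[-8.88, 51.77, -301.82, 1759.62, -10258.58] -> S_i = -8.88*(-5.83)^i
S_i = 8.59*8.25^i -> [8.59, 70.87, 584.66, 4823.42, 39793.21]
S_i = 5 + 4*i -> [5, 9, 13, 17, 21]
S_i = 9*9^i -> [9, 81, 729, 6561, 59049]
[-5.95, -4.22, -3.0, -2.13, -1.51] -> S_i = -5.95*0.71^i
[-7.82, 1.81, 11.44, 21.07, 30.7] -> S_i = -7.82 + 9.63*i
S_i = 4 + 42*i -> [4, 46, 88, 130, 172]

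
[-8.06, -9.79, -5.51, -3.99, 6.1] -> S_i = Random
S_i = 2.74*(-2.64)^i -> [2.74, -7.23, 19.1, -50.42, 133.1]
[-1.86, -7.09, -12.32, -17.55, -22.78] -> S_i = -1.86 + -5.23*i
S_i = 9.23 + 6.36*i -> [9.23, 15.59, 21.95, 28.31, 34.67]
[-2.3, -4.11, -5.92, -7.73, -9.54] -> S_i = -2.30 + -1.81*i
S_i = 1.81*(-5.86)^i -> [1.81, -10.61, 62.15, -364.23, 2134.37]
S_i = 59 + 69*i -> [59, 128, 197, 266, 335]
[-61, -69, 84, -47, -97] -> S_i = Random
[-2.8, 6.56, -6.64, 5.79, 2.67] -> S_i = Random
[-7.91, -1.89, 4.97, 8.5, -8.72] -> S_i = Random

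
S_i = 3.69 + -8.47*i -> [3.69, -4.78, -13.25, -21.72, -30.19]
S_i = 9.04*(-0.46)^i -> [9.04, -4.16, 1.91, -0.88, 0.4]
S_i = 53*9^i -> [53, 477, 4293, 38637, 347733]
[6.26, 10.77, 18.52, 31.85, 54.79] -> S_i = 6.26*1.72^i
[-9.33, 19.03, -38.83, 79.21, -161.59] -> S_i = -9.33*(-2.04)^i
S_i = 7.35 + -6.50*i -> [7.35, 0.85, -5.65, -12.15, -18.65]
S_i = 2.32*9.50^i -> [2.32, 22.04, 209.38, 1989.11, 18896.54]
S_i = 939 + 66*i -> [939, 1005, 1071, 1137, 1203]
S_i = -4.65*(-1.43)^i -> [-4.65, 6.65, -9.51, 13.6, -19.44]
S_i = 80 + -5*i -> [80, 75, 70, 65, 60]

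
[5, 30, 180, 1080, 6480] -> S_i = 5*6^i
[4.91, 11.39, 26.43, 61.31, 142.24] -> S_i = 4.91*2.32^i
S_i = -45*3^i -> [-45, -135, -405, -1215, -3645]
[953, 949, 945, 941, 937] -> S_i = 953 + -4*i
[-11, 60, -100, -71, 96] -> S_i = Random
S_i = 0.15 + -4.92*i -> [0.15, -4.77, -9.69, -14.61, -19.53]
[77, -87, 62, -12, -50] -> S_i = Random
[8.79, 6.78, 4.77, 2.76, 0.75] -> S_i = 8.79 + -2.01*i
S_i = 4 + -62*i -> [4, -58, -120, -182, -244]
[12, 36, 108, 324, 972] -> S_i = 12*3^i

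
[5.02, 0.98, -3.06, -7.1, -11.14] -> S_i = 5.02 + -4.04*i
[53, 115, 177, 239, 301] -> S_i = 53 + 62*i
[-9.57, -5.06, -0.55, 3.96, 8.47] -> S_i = -9.57 + 4.51*i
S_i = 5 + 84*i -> [5, 89, 173, 257, 341]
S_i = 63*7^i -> [63, 441, 3087, 21609, 151263]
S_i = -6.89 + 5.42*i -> [-6.89, -1.47, 3.95, 9.37, 14.79]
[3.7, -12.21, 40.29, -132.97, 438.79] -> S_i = 3.70*(-3.30)^i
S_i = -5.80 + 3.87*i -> [-5.8, -1.93, 1.94, 5.81, 9.68]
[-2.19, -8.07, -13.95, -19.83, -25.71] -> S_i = -2.19 + -5.88*i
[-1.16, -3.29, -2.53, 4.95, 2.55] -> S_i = Random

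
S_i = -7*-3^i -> [-7, 21, -63, 189, -567]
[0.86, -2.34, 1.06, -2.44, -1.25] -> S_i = Random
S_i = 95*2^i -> [95, 190, 380, 760, 1520]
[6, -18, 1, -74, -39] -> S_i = Random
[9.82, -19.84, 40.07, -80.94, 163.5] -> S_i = 9.82*(-2.02)^i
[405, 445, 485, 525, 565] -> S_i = 405 + 40*i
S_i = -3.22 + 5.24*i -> [-3.22, 2.02, 7.26, 12.5, 17.74]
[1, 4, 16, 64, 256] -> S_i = 1*4^i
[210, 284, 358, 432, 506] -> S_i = 210 + 74*i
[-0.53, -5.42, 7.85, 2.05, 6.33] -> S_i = Random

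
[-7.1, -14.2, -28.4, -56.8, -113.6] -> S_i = -7.10*2.00^i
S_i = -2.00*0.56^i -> [-2.0, -1.12, -0.63, -0.35, -0.2]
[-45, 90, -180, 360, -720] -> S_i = -45*-2^i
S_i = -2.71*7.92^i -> [-2.71, -21.46, -169.99, -1346.31, -10662.77]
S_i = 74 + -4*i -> [74, 70, 66, 62, 58]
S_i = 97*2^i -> [97, 194, 388, 776, 1552]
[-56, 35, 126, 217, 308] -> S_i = -56 + 91*i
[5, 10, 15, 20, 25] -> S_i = 5 + 5*i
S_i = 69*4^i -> [69, 276, 1104, 4416, 17664]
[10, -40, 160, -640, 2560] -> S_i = 10*-4^i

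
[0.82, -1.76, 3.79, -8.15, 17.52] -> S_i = 0.82*(-2.15)^i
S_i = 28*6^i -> [28, 168, 1008, 6048, 36288]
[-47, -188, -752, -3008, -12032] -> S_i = -47*4^i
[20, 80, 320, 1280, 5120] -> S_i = 20*4^i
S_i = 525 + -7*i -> [525, 518, 511, 504, 497]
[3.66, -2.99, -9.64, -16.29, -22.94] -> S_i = 3.66 + -6.65*i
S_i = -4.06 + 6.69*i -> [-4.06, 2.63, 9.32, 16.01, 22.7]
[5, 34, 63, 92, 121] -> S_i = 5 + 29*i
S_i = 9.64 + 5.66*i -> [9.64, 15.3, 20.96, 26.62, 32.28]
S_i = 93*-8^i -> [93, -744, 5952, -47616, 380928]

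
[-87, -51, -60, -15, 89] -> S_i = Random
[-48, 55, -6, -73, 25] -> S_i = Random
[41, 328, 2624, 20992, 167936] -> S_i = 41*8^i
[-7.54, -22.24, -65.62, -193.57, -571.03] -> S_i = -7.54*2.95^i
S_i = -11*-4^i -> [-11, 44, -176, 704, -2816]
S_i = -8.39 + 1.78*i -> [-8.39, -6.61, -4.83, -3.05, -1.27]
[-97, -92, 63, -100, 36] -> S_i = Random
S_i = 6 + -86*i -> [6, -80, -166, -252, -338]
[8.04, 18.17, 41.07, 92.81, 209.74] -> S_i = 8.04*2.26^i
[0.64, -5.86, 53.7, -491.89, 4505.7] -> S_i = 0.64*(-9.16)^i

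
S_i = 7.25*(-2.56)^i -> [7.25, -18.56, 47.51, -121.63, 311.39]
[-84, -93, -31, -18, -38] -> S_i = Random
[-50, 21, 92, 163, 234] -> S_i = -50 + 71*i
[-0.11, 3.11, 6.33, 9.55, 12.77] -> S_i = -0.11 + 3.22*i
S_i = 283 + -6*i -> [283, 277, 271, 265, 259]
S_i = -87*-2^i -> [-87, 174, -348, 696, -1392]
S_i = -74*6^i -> [-74, -444, -2664, -15984, -95904]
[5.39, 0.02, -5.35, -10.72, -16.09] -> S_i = 5.39 + -5.37*i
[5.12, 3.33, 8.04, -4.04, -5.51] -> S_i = Random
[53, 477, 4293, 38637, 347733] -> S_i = 53*9^i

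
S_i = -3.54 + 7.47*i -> [-3.54, 3.93, 11.4, 18.87, 26.34]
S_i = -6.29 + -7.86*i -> [-6.29, -14.15, -22.01, -29.87, -37.73]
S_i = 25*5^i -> [25, 125, 625, 3125, 15625]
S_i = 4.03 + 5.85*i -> [4.03, 9.88, 15.73, 21.58, 27.43]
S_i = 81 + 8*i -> [81, 89, 97, 105, 113]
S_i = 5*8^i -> [5, 40, 320, 2560, 20480]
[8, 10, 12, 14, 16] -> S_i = 8 + 2*i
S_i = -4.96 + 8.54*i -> [-4.96, 3.58, 12.12, 20.66, 29.2]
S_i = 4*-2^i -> [4, -8, 16, -32, 64]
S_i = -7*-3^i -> [-7, 21, -63, 189, -567]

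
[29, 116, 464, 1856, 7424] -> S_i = 29*4^i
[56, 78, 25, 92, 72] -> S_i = Random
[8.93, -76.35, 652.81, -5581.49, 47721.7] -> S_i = 8.93*(-8.55)^i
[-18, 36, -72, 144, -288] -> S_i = -18*-2^i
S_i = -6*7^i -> [-6, -42, -294, -2058, -14406]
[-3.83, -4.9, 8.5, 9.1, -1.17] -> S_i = Random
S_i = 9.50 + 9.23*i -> [9.5, 18.73, 27.96, 37.19, 46.42]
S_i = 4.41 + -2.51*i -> [4.41, 1.9, -0.61, -3.12, -5.63]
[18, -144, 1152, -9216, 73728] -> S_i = 18*-8^i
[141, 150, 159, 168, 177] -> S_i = 141 + 9*i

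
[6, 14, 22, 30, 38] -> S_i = 6 + 8*i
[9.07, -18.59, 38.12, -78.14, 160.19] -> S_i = 9.07*(-2.05)^i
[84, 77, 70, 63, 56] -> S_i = 84 + -7*i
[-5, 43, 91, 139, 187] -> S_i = -5 + 48*i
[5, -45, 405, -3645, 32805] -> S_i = 5*-9^i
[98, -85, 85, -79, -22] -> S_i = Random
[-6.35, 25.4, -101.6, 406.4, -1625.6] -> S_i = -6.35*(-4.00)^i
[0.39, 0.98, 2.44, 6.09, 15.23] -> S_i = 0.39*2.50^i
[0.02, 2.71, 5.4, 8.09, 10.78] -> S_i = 0.02 + 2.69*i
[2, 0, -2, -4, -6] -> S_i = 2 + -2*i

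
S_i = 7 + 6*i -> [7, 13, 19, 25, 31]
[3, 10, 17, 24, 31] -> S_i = 3 + 7*i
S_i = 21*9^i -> [21, 189, 1701, 15309, 137781]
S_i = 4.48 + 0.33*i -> [4.48, 4.81, 5.14, 5.47, 5.8]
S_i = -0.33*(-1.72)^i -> [-0.33, 0.57, -0.98, 1.68, -2.89]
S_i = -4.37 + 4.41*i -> [-4.37, 0.04, 4.45, 8.86, 13.27]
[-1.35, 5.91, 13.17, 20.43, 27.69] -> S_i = -1.35 + 7.26*i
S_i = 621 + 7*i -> [621, 628, 635, 642, 649]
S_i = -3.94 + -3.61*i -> [-3.94, -7.55, -11.16, -14.77, -18.38]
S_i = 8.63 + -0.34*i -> [8.63, 8.29, 7.95, 7.61, 7.27]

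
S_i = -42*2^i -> [-42, -84, -168, -336, -672]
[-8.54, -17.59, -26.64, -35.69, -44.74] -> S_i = -8.54 + -9.05*i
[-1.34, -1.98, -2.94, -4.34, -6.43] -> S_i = -1.34*1.48^i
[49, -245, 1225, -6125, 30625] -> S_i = 49*-5^i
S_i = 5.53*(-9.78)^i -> [5.53, -54.08, 528.94, -5172.99, 50591.85]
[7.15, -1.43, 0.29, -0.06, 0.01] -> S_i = 7.15*(-0.20)^i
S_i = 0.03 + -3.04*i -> [0.03, -3.01, -6.05, -9.09, -12.13]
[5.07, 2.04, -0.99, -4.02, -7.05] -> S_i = 5.07 + -3.03*i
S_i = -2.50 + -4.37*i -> [-2.5, -6.87, -11.24, -15.61, -19.98]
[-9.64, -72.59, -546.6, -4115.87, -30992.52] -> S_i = -9.64*7.53^i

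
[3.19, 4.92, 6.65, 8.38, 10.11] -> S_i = 3.19 + 1.73*i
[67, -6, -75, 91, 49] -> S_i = Random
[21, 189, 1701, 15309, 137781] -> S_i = 21*9^i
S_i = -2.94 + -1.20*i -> [-2.94, -4.14, -5.34, -6.54, -7.74]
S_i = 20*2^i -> [20, 40, 80, 160, 320]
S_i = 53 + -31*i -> [53, 22, -9, -40, -71]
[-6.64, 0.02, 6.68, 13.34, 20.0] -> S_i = -6.64 + 6.66*i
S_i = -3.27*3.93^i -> [-3.27, -12.85, -50.5, -198.48, -780.04]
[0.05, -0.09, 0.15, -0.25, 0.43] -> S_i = 0.05*(-1.71)^i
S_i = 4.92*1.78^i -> [4.92, 8.76, 15.59, 27.75, 49.39]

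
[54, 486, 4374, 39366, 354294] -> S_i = 54*9^i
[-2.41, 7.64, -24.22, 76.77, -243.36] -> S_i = -2.41*(-3.17)^i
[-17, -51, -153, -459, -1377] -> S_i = -17*3^i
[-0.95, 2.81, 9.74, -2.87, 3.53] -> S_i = Random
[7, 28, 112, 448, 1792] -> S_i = 7*4^i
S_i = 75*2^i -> [75, 150, 300, 600, 1200]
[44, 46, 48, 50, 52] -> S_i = 44 + 2*i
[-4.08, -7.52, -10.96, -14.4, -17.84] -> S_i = -4.08 + -3.44*i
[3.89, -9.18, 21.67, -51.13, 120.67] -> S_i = 3.89*(-2.36)^i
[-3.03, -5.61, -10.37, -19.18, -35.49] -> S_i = -3.03*1.85^i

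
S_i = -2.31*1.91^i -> [-2.31, -4.41, -8.43, -16.1, -30.74]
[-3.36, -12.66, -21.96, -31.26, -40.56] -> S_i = -3.36 + -9.30*i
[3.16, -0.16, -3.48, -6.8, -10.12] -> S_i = 3.16 + -3.32*i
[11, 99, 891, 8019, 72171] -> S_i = 11*9^i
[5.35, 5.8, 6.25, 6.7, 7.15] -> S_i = 5.35 + 0.45*i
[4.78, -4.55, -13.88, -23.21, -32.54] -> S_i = 4.78 + -9.33*i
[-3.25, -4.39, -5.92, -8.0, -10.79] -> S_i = -3.25*1.35^i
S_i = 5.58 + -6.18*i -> [5.58, -0.6, -6.78, -12.96, -19.14]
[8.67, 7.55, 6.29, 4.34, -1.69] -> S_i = Random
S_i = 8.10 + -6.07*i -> [8.1, 2.03, -4.04, -10.11, -16.18]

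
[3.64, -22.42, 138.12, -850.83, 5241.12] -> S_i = 3.64*(-6.16)^i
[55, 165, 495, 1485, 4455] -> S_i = 55*3^i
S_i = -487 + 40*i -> [-487, -447, -407, -367, -327]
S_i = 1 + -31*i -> [1, -30, -61, -92, -123]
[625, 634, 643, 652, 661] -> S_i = 625 + 9*i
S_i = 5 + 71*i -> [5, 76, 147, 218, 289]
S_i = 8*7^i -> [8, 56, 392, 2744, 19208]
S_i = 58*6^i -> [58, 348, 2088, 12528, 75168]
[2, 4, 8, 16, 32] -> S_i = 2*2^i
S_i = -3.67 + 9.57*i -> [-3.67, 5.9, 15.47, 25.04, 34.61]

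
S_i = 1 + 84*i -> [1, 85, 169, 253, 337]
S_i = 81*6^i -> [81, 486, 2916, 17496, 104976]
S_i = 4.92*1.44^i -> [4.92, 7.08, 10.2, 14.69, 21.16]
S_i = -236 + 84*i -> [-236, -152, -68, 16, 100]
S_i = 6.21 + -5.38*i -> [6.21, 0.83, -4.55, -9.93, -15.31]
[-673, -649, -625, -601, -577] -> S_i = -673 + 24*i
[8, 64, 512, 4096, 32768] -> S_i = 8*8^i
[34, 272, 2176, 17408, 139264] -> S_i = 34*8^i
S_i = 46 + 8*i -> [46, 54, 62, 70, 78]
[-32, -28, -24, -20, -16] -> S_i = -32 + 4*i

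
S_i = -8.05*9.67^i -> [-8.05, -77.84, -752.75, -7279.06, -70388.51]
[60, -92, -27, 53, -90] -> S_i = Random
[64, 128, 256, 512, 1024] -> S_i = 64*2^i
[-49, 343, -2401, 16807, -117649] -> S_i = -49*-7^i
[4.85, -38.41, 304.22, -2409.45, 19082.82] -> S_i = 4.85*(-7.92)^i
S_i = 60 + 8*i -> [60, 68, 76, 84, 92]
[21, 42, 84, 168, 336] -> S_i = 21*2^i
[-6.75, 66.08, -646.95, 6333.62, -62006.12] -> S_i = -6.75*(-9.79)^i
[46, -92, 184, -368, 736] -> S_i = 46*-2^i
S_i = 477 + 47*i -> [477, 524, 571, 618, 665]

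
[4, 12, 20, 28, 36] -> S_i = 4 + 8*i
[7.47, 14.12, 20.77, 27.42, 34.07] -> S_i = 7.47 + 6.65*i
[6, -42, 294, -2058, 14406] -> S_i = 6*-7^i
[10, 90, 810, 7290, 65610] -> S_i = 10*9^i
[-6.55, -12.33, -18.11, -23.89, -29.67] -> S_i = -6.55 + -5.78*i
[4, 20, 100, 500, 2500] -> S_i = 4*5^i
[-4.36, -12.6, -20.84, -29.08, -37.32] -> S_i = -4.36 + -8.24*i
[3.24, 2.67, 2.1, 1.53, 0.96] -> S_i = 3.24 + -0.57*i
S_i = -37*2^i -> [-37, -74, -148, -296, -592]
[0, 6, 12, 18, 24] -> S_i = 0 + 6*i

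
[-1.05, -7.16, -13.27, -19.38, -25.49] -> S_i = -1.05 + -6.11*i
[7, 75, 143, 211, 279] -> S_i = 7 + 68*i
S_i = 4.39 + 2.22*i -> [4.39, 6.61, 8.83, 11.05, 13.27]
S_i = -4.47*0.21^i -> [-4.47, -0.94, -0.2, -0.04, -0.01]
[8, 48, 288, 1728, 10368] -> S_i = 8*6^i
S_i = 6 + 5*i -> [6, 11, 16, 21, 26]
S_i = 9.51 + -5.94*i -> [9.51, 3.57, -2.37, -8.31, -14.25]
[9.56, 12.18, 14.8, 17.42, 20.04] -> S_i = 9.56 + 2.62*i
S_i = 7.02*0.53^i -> [7.02, 3.72, 1.97, 1.05, 0.55]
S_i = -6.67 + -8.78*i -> [-6.67, -15.45, -24.23, -33.01, -41.79]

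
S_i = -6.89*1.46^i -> [-6.89, -10.06, -14.69, -21.44, -31.31]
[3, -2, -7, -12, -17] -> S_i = 3 + -5*i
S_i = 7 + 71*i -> [7, 78, 149, 220, 291]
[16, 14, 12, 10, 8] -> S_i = 16 + -2*i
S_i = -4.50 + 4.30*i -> [-4.5, -0.2, 4.1, 8.4, 12.7]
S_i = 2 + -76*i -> [2, -74, -150, -226, -302]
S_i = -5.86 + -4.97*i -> [-5.86, -10.83, -15.8, -20.77, -25.74]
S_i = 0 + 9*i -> [0, 9, 18, 27, 36]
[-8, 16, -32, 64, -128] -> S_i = -8*-2^i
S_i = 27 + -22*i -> [27, 5, -17, -39, -61]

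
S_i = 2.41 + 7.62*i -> [2.41, 10.03, 17.65, 25.27, 32.89]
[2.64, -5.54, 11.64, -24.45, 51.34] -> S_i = 2.64*(-2.10)^i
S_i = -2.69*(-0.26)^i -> [-2.69, 0.7, -0.18, 0.05, -0.01]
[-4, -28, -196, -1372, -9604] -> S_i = -4*7^i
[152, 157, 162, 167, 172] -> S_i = 152 + 5*i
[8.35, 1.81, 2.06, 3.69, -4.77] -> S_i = Random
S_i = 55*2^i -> [55, 110, 220, 440, 880]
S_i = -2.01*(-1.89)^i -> [-2.01, 3.8, -7.18, 13.57, -25.65]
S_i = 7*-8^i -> [7, -56, 448, -3584, 28672]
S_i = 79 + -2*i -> [79, 77, 75, 73, 71]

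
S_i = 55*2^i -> [55, 110, 220, 440, 880]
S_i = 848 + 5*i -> [848, 853, 858, 863, 868]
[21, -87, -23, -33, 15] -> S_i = Random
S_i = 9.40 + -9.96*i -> [9.4, -0.56, -10.52, -20.48, -30.44]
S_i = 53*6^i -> [53, 318, 1908, 11448, 68688]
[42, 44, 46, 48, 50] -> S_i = 42 + 2*i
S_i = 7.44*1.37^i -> [7.44, 10.19, 13.96, 19.13, 26.21]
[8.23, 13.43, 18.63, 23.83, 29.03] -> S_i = 8.23 + 5.20*i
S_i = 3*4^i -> [3, 12, 48, 192, 768]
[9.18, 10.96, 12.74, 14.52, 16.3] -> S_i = 9.18 + 1.78*i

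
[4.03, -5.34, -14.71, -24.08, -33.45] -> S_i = 4.03 + -9.37*i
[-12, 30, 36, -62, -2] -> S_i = Random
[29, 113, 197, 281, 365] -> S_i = 29 + 84*i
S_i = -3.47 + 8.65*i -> [-3.47, 5.18, 13.83, 22.48, 31.13]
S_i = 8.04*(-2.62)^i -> [8.04, -21.06, 55.19, -144.6, 378.84]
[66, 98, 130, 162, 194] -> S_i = 66 + 32*i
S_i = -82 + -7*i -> [-82, -89, -96, -103, -110]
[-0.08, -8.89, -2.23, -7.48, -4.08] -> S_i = Random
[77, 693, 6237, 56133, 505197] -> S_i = 77*9^i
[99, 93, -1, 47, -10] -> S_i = Random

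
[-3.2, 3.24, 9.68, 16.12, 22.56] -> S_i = -3.20 + 6.44*i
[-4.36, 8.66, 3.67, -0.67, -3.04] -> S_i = Random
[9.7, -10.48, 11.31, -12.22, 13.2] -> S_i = 9.70*(-1.08)^i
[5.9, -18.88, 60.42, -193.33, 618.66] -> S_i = 5.90*(-3.20)^i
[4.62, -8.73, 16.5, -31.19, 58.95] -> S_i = 4.62*(-1.89)^i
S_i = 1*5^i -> [1, 5, 25, 125, 625]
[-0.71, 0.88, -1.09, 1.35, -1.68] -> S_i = -0.71*(-1.24)^i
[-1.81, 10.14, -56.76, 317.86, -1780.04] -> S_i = -1.81*(-5.60)^i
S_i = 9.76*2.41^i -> [9.76, 23.52, 56.69, 136.62, 329.24]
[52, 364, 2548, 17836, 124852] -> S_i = 52*7^i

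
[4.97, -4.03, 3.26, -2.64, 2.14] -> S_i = 4.97*(-0.81)^i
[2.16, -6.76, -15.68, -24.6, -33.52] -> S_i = 2.16 + -8.92*i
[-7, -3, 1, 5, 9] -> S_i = -7 + 4*i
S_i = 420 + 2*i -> [420, 422, 424, 426, 428]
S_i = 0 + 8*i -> [0, 8, 16, 24, 32]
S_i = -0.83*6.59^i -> [-0.83, -5.47, -36.05, -237.54, -1565.38]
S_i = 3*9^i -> [3, 27, 243, 2187, 19683]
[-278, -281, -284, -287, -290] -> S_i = -278 + -3*i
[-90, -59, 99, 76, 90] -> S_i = Random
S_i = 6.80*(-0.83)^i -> [6.8, -5.64, 4.68, -3.89, 3.23]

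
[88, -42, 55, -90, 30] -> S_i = Random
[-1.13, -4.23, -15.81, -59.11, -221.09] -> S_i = -1.13*3.74^i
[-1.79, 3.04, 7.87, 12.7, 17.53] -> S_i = -1.79 + 4.83*i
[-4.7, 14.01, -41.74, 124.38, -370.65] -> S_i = -4.70*(-2.98)^i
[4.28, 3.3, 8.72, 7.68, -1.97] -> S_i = Random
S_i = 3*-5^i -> [3, -15, 75, -375, 1875]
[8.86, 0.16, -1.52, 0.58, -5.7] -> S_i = Random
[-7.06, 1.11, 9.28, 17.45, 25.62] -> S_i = -7.06 + 8.17*i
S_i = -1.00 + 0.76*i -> [-1.0, -0.24, 0.52, 1.28, 2.04]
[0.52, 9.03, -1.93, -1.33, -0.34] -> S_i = Random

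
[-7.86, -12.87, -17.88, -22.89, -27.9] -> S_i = -7.86 + -5.01*i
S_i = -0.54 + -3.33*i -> [-0.54, -3.87, -7.2, -10.53, -13.86]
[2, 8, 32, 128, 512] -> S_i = 2*4^i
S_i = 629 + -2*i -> [629, 627, 625, 623, 621]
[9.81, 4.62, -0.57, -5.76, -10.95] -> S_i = 9.81 + -5.19*i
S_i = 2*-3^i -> [2, -6, 18, -54, 162]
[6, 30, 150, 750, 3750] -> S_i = 6*5^i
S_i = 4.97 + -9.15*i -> [4.97, -4.18, -13.33, -22.48, -31.63]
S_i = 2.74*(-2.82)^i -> [2.74, -7.73, 21.79, -61.45, 173.28]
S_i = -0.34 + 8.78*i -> [-0.34, 8.44, 17.22, 26.0, 34.78]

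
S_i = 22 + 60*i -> [22, 82, 142, 202, 262]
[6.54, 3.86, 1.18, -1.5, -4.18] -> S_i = 6.54 + -2.68*i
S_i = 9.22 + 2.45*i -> [9.22, 11.67, 14.12, 16.57, 19.02]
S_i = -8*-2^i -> [-8, 16, -32, 64, -128]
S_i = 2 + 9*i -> [2, 11, 20, 29, 38]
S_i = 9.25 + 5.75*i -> [9.25, 15.0, 20.75, 26.5, 32.25]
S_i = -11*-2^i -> [-11, 22, -44, 88, -176]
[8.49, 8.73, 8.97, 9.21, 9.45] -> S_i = 8.49 + 0.24*i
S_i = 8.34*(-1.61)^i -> [8.34, -13.43, 21.62, -34.81, 56.04]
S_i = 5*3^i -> [5, 15, 45, 135, 405]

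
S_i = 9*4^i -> [9, 36, 144, 576, 2304]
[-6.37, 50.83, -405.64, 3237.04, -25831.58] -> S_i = -6.37*(-7.98)^i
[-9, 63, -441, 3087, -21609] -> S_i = -9*-7^i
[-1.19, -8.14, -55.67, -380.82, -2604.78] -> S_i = -1.19*6.84^i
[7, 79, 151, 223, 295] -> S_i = 7 + 72*i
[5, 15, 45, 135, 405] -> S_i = 5*3^i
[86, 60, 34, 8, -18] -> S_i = 86 + -26*i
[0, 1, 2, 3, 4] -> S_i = 0 + 1*i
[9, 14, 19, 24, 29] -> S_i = 9 + 5*i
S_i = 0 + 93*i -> [0, 93, 186, 279, 372]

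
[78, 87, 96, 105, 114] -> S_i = 78 + 9*i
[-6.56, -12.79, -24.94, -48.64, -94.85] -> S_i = -6.56*1.95^i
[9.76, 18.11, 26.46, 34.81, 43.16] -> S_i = 9.76 + 8.35*i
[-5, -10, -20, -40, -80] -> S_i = -5*2^i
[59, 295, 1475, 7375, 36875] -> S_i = 59*5^i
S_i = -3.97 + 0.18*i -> [-3.97, -3.79, -3.61, -3.43, -3.25]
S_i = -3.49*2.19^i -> [-3.49, -7.64, -16.74, -36.66, -80.28]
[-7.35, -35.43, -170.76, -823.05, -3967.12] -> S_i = -7.35*4.82^i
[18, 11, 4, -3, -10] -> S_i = 18 + -7*i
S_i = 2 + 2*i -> [2, 4, 6, 8, 10]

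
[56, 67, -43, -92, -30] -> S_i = Random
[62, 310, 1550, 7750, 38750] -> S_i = 62*5^i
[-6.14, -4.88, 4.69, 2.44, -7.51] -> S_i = Random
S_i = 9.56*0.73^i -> [9.56, 6.98, 5.09, 3.72, 2.71]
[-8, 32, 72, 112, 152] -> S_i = -8 + 40*i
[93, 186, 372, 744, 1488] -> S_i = 93*2^i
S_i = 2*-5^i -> [2, -10, 50, -250, 1250]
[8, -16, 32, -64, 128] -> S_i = 8*-2^i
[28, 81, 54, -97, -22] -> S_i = Random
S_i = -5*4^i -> [-5, -20, -80, -320, -1280]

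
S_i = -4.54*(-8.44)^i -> [-4.54, 38.32, -323.4, 2729.5, -23036.98]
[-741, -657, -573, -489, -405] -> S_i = -741 + 84*i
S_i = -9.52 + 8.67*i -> [-9.52, -0.85, 7.82, 16.49, 25.16]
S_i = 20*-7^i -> [20, -140, 980, -6860, 48020]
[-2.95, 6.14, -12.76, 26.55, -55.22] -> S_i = -2.95*(-2.08)^i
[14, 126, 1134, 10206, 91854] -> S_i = 14*9^i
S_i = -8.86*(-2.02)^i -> [-8.86, 17.9, -36.15, 73.03, -147.52]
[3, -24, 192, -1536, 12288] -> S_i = 3*-8^i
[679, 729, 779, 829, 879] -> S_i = 679 + 50*i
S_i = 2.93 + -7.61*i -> [2.93, -4.68, -12.29, -19.9, -27.51]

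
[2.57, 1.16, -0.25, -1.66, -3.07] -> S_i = 2.57 + -1.41*i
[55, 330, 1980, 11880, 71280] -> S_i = 55*6^i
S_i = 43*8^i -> [43, 344, 2752, 22016, 176128]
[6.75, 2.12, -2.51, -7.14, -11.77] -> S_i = 6.75 + -4.63*i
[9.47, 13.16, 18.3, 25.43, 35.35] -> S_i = 9.47*1.39^i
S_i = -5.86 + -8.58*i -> [-5.86, -14.44, -23.02, -31.6, -40.18]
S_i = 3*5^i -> [3, 15, 75, 375, 1875]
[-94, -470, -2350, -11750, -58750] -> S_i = -94*5^i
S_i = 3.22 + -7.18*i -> [3.22, -3.96, -11.14, -18.32, -25.5]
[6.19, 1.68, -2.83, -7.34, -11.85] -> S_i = 6.19 + -4.51*i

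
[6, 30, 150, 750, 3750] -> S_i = 6*5^i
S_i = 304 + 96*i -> [304, 400, 496, 592, 688]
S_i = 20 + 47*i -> [20, 67, 114, 161, 208]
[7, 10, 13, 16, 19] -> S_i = 7 + 3*i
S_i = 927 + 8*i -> [927, 935, 943, 951, 959]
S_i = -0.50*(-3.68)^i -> [-0.5, 1.84, -6.77, 24.92, -91.7]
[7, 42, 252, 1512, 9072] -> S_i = 7*6^i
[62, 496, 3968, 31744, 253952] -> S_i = 62*8^i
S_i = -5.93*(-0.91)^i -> [-5.93, 5.4, -4.91, 4.47, -4.07]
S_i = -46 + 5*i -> [-46, -41, -36, -31, -26]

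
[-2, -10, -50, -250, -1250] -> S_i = -2*5^i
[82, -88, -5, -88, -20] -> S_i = Random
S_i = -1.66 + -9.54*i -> [-1.66, -11.2, -20.74, -30.28, -39.82]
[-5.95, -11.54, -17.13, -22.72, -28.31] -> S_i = -5.95 + -5.59*i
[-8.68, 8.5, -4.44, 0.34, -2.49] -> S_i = Random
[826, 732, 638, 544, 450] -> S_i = 826 + -94*i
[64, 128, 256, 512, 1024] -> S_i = 64*2^i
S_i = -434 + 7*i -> [-434, -427, -420, -413, -406]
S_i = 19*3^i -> [19, 57, 171, 513, 1539]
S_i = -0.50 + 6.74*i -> [-0.5, 6.24, 12.98, 19.72, 26.46]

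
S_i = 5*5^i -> [5, 25, 125, 625, 3125]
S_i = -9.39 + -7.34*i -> [-9.39, -16.73, -24.07, -31.41, -38.75]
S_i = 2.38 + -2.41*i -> [2.38, -0.03, -2.44, -4.85, -7.26]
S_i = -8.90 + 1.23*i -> [-8.9, -7.67, -6.44, -5.21, -3.98]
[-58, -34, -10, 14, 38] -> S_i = -58 + 24*i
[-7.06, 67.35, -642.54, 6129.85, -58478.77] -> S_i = -7.06*(-9.54)^i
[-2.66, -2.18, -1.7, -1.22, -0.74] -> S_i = -2.66 + 0.48*i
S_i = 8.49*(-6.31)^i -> [8.49, -53.57, 338.04, -2133.02, 13459.38]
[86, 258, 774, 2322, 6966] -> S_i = 86*3^i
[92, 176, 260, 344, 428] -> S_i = 92 + 84*i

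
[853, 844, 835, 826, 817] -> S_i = 853 + -9*i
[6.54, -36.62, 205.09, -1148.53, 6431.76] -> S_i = 6.54*(-5.60)^i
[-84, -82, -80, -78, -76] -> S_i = -84 + 2*i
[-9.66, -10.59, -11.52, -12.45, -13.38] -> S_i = -9.66 + -0.93*i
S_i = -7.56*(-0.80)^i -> [-7.56, 6.05, -4.84, 3.87, -3.1]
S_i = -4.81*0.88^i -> [-4.81, -4.23, -3.72, -3.28, -2.88]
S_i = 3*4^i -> [3, 12, 48, 192, 768]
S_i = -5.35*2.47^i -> [-5.35, -13.21, -32.64, -80.62, -199.13]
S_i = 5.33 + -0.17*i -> [5.33, 5.16, 4.99, 4.82, 4.65]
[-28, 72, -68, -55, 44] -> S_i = Random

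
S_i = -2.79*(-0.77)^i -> [-2.79, 2.15, -1.65, 1.27, -0.98]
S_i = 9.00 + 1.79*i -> [9.0, 10.79, 12.58, 14.37, 16.16]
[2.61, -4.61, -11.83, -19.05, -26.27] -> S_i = 2.61 + -7.22*i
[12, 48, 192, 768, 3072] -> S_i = 12*4^i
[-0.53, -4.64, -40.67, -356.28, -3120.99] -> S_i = -0.53*8.76^i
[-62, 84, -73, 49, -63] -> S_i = Random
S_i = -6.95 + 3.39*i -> [-6.95, -3.56, -0.17, 3.22, 6.61]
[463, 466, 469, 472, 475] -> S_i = 463 + 3*i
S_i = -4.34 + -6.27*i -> [-4.34, -10.61, -16.88, -23.15, -29.42]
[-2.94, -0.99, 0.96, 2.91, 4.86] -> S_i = -2.94 + 1.95*i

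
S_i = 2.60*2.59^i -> [2.6, 6.73, 17.44, 45.17, 117.0]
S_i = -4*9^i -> [-4, -36, -324, -2916, -26244]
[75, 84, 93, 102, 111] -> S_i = 75 + 9*i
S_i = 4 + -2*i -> [4, 2, 0, -2, -4]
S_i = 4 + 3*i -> [4, 7, 10, 13, 16]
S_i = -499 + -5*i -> [-499, -504, -509, -514, -519]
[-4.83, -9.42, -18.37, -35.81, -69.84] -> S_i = -4.83*1.95^i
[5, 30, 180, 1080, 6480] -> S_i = 5*6^i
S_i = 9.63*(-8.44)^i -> [9.63, -81.28, 685.98, -5789.67, 48864.79]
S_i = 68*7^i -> [68, 476, 3332, 23324, 163268]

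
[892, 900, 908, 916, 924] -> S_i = 892 + 8*i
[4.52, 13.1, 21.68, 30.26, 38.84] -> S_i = 4.52 + 8.58*i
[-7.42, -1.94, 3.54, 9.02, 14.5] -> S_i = -7.42 + 5.48*i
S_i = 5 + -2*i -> [5, 3, 1, -1, -3]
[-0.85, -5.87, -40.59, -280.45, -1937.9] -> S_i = -0.85*6.91^i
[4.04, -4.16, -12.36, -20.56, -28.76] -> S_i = 4.04 + -8.20*i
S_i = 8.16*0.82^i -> [8.16, 6.69, 5.49, 4.5, 3.69]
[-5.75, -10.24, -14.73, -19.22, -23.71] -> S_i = -5.75 + -4.49*i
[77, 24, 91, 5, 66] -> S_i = Random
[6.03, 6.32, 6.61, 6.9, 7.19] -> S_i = 6.03 + 0.29*i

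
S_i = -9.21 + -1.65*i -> [-9.21, -10.86, -12.51, -14.16, -15.81]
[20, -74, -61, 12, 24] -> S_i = Random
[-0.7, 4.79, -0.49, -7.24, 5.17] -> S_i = Random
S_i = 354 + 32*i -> [354, 386, 418, 450, 482]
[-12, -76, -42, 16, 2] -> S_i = Random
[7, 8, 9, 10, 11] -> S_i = 7 + 1*i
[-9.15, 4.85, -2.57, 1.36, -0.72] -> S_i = -9.15*(-0.53)^i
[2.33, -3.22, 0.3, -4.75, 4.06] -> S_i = Random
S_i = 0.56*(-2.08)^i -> [0.56, -1.16, 2.42, -5.04, 10.48]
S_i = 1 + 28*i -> [1, 29, 57, 85, 113]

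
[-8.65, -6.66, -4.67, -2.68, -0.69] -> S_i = -8.65 + 1.99*i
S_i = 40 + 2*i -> [40, 42, 44, 46, 48]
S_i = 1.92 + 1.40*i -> [1.92, 3.32, 4.72, 6.12, 7.52]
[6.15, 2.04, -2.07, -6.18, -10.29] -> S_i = 6.15 + -4.11*i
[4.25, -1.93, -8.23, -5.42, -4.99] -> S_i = Random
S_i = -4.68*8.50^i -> [-4.68, -39.78, -338.13, -2874.1, -24429.89]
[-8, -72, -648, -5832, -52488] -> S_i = -8*9^i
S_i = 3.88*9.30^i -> [3.88, 36.08, 335.58, 3120.91, 29024.42]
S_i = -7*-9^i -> [-7, 63, -567, 5103, -45927]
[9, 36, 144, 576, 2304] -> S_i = 9*4^i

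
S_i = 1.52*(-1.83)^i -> [1.52, -2.78, 5.09, -9.32, 17.05]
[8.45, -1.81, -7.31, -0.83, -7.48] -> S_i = Random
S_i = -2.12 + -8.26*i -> [-2.12, -10.38, -18.64, -26.9, -35.16]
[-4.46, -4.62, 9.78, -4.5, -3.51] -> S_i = Random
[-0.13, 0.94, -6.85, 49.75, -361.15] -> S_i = -0.13*(-7.26)^i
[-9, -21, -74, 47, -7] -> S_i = Random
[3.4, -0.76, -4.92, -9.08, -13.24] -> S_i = 3.40 + -4.16*i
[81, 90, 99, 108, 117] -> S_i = 81 + 9*i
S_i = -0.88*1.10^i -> [-0.88, -0.97, -1.06, -1.17, -1.29]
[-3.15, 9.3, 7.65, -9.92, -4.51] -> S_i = Random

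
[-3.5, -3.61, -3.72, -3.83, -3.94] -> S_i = -3.50 + -0.11*i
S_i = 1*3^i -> [1, 3, 9, 27, 81]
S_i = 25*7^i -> [25, 175, 1225, 8575, 60025]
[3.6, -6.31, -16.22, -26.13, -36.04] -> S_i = 3.60 + -9.91*i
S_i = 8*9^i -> [8, 72, 648, 5832, 52488]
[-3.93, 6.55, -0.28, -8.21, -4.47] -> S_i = Random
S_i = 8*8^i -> [8, 64, 512, 4096, 32768]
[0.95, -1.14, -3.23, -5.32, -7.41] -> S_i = 0.95 + -2.09*i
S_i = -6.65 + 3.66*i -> [-6.65, -2.99, 0.67, 4.33, 7.99]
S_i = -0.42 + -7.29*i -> [-0.42, -7.71, -15.0, -22.29, -29.58]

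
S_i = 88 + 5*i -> [88, 93, 98, 103, 108]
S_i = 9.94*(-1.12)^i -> [9.94, -11.13, 12.47, -13.96, 15.64]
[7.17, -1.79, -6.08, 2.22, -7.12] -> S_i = Random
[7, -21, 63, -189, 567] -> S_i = 7*-3^i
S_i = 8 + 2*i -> [8, 10, 12, 14, 16]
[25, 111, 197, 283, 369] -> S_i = 25 + 86*i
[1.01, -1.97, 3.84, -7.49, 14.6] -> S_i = 1.01*(-1.95)^i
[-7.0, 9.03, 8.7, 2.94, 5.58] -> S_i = Random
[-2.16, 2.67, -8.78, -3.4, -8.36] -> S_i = Random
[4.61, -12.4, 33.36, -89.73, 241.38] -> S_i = 4.61*(-2.69)^i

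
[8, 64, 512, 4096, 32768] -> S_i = 8*8^i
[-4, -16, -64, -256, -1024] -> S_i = -4*4^i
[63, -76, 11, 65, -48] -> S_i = Random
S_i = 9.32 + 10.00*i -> [9.32, 19.32, 29.32, 39.32, 49.32]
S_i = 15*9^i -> [15, 135, 1215, 10935, 98415]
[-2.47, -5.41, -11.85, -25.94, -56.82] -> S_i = -2.47*2.19^i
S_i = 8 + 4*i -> [8, 12, 16, 20, 24]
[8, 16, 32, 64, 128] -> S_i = 8*2^i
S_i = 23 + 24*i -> [23, 47, 71, 95, 119]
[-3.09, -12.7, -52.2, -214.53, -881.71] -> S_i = -3.09*4.11^i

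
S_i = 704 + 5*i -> [704, 709, 714, 719, 724]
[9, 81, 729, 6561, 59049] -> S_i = 9*9^i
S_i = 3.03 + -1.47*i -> [3.03, 1.56, 0.09, -1.38, -2.85]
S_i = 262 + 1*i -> [262, 263, 264, 265, 266]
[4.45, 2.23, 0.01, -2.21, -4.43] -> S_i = 4.45 + -2.22*i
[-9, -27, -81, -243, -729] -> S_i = -9*3^i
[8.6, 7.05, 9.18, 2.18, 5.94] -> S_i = Random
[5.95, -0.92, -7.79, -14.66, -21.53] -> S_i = 5.95 + -6.87*i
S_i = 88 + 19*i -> [88, 107, 126, 145, 164]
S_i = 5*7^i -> [5, 35, 245, 1715, 12005]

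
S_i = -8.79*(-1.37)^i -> [-8.79, 12.04, -16.5, 22.6, -30.97]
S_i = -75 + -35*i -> [-75, -110, -145, -180, -215]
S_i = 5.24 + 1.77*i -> [5.24, 7.01, 8.78, 10.55, 12.32]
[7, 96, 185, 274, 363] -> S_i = 7 + 89*i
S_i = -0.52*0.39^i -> [-0.52, -0.2, -0.08, -0.03, -0.01]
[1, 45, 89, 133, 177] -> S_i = 1 + 44*i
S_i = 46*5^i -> [46, 230, 1150, 5750, 28750]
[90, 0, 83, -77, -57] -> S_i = Random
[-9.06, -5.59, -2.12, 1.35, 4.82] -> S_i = -9.06 + 3.47*i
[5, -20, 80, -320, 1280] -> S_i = 5*-4^i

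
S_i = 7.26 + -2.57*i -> [7.26, 4.69, 2.12, -0.45, -3.02]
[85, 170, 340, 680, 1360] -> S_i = 85*2^i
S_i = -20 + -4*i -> [-20, -24, -28, -32, -36]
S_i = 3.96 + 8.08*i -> [3.96, 12.04, 20.12, 28.2, 36.28]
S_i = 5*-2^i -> [5, -10, 20, -40, 80]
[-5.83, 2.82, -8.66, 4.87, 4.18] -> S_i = Random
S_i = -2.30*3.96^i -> [-2.3, -9.11, -36.07, -142.83, -565.6]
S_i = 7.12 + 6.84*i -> [7.12, 13.96, 20.8, 27.64, 34.48]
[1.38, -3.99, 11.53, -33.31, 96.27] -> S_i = 1.38*(-2.89)^i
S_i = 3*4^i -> [3, 12, 48, 192, 768]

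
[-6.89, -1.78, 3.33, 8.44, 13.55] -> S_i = -6.89 + 5.11*i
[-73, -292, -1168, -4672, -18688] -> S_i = -73*4^i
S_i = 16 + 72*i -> [16, 88, 160, 232, 304]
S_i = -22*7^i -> [-22, -154, -1078, -7546, -52822]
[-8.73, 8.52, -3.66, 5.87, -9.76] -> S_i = Random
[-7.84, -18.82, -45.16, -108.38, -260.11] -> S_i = -7.84*2.40^i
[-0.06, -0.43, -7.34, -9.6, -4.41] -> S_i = Random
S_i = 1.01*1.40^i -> [1.01, 1.41, 1.98, 2.77, 3.88]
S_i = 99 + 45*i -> [99, 144, 189, 234, 279]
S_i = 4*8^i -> [4, 32, 256, 2048, 16384]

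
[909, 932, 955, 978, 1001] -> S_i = 909 + 23*i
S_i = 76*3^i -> [76, 228, 684, 2052, 6156]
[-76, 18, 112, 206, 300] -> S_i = -76 + 94*i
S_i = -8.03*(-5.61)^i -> [-8.03, 45.05, -252.72, 1417.76, -7953.66]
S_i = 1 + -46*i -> [1, -45, -91, -137, -183]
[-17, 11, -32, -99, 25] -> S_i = Random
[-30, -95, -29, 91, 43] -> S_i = Random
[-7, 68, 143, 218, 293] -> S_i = -7 + 75*i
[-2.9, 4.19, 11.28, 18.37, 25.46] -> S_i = -2.90 + 7.09*i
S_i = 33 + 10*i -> [33, 43, 53, 63, 73]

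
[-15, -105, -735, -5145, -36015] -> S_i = -15*7^i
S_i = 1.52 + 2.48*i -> [1.52, 4.0, 6.48, 8.96, 11.44]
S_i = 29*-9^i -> [29, -261, 2349, -21141, 190269]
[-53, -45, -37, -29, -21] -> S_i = -53 + 8*i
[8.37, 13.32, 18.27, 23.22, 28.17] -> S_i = 8.37 + 4.95*i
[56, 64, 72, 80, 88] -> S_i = 56 + 8*i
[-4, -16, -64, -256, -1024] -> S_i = -4*4^i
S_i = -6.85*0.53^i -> [-6.85, -3.63, -1.92, -1.02, -0.54]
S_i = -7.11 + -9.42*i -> [-7.11, -16.53, -25.95, -35.37, -44.79]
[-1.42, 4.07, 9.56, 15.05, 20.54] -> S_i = -1.42 + 5.49*i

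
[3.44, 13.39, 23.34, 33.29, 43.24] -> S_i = 3.44 + 9.95*i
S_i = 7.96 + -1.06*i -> [7.96, 6.9, 5.84, 4.78, 3.72]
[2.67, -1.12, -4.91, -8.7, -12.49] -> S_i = 2.67 + -3.79*i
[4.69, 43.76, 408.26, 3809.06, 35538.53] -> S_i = 4.69*9.33^i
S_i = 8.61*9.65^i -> [8.61, 83.09, 801.78, 7737.22, 74664.2]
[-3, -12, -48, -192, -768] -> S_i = -3*4^i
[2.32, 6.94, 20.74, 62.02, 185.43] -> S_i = 2.32*2.99^i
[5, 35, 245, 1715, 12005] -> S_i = 5*7^i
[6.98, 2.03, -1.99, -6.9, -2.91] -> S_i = Random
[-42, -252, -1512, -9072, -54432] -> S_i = -42*6^i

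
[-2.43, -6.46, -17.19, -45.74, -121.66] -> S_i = -2.43*2.66^i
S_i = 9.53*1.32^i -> [9.53, 12.58, 16.61, 21.92, 28.93]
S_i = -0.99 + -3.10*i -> [-0.99, -4.09, -7.19, -10.29, -13.39]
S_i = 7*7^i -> [7, 49, 343, 2401, 16807]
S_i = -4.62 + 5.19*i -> [-4.62, 0.57, 5.76, 10.95, 16.14]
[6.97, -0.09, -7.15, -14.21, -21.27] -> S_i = 6.97 + -7.06*i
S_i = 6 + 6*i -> [6, 12, 18, 24, 30]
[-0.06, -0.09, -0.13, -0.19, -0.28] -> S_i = -0.06*1.47^i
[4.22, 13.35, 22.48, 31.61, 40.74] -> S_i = 4.22 + 9.13*i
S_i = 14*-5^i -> [14, -70, 350, -1750, 8750]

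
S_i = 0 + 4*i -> [0, 4, 8, 12, 16]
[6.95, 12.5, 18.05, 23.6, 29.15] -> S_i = 6.95 + 5.55*i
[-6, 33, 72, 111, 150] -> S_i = -6 + 39*i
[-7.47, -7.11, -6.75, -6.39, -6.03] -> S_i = -7.47 + 0.36*i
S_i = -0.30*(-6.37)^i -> [-0.3, 1.91, -12.17, 77.54, -493.95]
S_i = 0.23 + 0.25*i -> [0.23, 0.48, 0.73, 0.98, 1.23]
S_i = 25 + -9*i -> [25, 16, 7, -2, -11]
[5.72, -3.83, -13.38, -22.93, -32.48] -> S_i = 5.72 + -9.55*i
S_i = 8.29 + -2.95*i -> [8.29, 5.34, 2.39, -0.56, -3.51]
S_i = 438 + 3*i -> [438, 441, 444, 447, 450]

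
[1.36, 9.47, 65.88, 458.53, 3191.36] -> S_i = 1.36*6.96^i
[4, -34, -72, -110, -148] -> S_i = 4 + -38*i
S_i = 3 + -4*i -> [3, -1, -5, -9, -13]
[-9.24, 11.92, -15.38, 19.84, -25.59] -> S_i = -9.24*(-1.29)^i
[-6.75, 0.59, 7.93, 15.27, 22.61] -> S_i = -6.75 + 7.34*i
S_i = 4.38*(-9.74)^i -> [4.38, -42.66, 415.52, -4047.17, 39419.39]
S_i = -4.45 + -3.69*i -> [-4.45, -8.14, -11.83, -15.52, -19.21]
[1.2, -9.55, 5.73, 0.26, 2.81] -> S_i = Random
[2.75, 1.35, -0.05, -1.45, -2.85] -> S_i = 2.75 + -1.40*i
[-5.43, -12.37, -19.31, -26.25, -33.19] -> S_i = -5.43 + -6.94*i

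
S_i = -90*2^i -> [-90, -180, -360, -720, -1440]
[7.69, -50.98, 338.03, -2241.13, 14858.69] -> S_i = 7.69*(-6.63)^i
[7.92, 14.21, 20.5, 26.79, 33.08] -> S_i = 7.92 + 6.29*i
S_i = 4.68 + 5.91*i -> [4.68, 10.59, 16.5, 22.41, 28.32]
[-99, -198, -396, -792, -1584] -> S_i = -99*2^i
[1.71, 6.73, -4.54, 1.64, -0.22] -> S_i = Random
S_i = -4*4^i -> [-4, -16, -64, -256, -1024]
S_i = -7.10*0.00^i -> [-7.1, -0.0, -0.0, -0.0, -0.0]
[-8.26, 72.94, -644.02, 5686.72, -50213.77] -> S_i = -8.26*(-8.83)^i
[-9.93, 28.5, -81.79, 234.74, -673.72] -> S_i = -9.93*(-2.87)^i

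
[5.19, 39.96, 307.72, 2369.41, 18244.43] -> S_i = 5.19*7.70^i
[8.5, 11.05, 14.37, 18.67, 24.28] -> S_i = 8.50*1.30^i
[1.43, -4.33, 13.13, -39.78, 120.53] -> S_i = 1.43*(-3.03)^i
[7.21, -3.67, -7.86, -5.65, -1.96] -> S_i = Random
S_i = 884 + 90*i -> [884, 974, 1064, 1154, 1244]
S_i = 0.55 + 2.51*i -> [0.55, 3.06, 5.57, 8.08, 10.59]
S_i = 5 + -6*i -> [5, -1, -7, -13, -19]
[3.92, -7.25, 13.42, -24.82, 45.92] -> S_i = 3.92*(-1.85)^i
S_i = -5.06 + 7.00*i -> [-5.06, 1.94, 8.94, 15.94, 22.94]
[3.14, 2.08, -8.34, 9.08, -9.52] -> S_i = Random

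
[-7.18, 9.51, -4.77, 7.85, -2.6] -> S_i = Random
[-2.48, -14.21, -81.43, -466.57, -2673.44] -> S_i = -2.48*5.73^i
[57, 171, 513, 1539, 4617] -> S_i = 57*3^i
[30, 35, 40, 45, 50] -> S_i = 30 + 5*i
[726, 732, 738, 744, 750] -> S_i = 726 + 6*i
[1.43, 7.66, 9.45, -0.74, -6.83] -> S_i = Random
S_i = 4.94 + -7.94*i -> [4.94, -3.0, -10.94, -18.88, -26.82]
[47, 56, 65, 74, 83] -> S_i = 47 + 9*i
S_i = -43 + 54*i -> [-43, 11, 65, 119, 173]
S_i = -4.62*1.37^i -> [-4.62, -6.33, -8.67, -11.88, -16.28]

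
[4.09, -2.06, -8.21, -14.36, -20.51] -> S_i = 4.09 + -6.15*i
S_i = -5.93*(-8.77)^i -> [-5.93, 52.01, -456.09, 3999.94, -35079.47]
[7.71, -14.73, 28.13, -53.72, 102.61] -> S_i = 7.71*(-1.91)^i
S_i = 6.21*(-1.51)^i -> [6.21, -9.38, 14.16, -21.38, 32.28]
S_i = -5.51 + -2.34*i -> [-5.51, -7.85, -10.19, -12.53, -14.87]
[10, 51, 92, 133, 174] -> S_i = 10 + 41*i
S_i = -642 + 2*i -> [-642, -640, -638, -636, -634]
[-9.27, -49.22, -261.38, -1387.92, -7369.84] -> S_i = -9.27*5.31^i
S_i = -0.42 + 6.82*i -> [-0.42, 6.4, 13.22, 20.04, 26.86]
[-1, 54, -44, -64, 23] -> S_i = Random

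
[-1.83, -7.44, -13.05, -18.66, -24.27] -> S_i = -1.83 + -5.61*i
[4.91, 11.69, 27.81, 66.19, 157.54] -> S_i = 4.91*2.38^i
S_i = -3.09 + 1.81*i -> [-3.09, -1.28, 0.53, 2.34, 4.15]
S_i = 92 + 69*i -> [92, 161, 230, 299, 368]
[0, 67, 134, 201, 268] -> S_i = 0 + 67*i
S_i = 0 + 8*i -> [0, 8, 16, 24, 32]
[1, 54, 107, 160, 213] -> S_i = 1 + 53*i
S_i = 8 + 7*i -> [8, 15, 22, 29, 36]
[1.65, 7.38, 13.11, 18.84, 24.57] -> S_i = 1.65 + 5.73*i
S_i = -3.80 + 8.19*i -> [-3.8, 4.39, 12.58, 20.77, 28.96]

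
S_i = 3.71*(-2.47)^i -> [3.71, -9.16, 22.63, -55.91, 138.09]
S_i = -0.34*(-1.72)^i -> [-0.34, 0.58, -1.01, 1.73, -2.98]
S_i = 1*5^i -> [1, 5, 25, 125, 625]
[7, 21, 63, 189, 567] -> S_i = 7*3^i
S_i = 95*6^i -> [95, 570, 3420, 20520, 123120]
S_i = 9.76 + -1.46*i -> [9.76, 8.3, 6.84, 5.38, 3.92]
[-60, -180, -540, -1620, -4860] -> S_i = -60*3^i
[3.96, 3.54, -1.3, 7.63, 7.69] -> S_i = Random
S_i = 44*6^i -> [44, 264, 1584, 9504, 57024]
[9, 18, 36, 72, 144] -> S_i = 9*2^i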